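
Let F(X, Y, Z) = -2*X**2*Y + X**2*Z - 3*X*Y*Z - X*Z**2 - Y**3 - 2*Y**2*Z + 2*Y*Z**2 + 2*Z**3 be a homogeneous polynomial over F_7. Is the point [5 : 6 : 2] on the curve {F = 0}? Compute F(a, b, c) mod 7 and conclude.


F(5,6,2) ≡ 3 (mod 7); P is NOT on the curve.

Evaluate F(5, 6, 2) term-by-term (mod 7).
  -2*X**2*Y ↦ -2·25·6·1 = -300
  X**2*Z ↦ 1·25·1·2 = 50
  -3*X*Y*Z ↦ -3·5·6·2 = -180
  -X*Z**2 ↦ -1·5·1·4 = -20
  -Y**3 ↦ -1·1·216·1 = -216
  -2*Y**2*Z ↦ -2·1·36·2 = -144
  2*Y*Z**2 ↦ 2·1·6·4 = 48
  2*Z**3 ↦ 2·1·1·8 = 16
Sum: F(5, 6, 2) = (-300) + (50) + (-180) + (-20) + (-216) + (-144) + (48) + (16) = -746.
Reducing mod 7: -746 ≡ 3 (mod 7).
Since F(a, b, c) ≡ 3 ≠ 0 (mod 7), P does NOT lie on the curve.


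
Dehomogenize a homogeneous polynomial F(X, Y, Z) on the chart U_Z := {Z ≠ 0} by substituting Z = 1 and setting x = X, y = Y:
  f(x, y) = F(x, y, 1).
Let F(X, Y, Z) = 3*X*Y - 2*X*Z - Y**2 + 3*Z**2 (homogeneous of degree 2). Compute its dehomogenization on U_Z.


f(x, y) = 3*x*y - 2*x - y**2 + 3

On U_Z we set Z = 1. Each monomial c·X^i·Y^j·Z^k in F becomes c·x^i·y^j·1^k = c·x^i·y^j.
Substituting Z = 1: F(X, Y, 1) = 3*x*y - 2*x - y**2 + 3.
Note: deg(f) ≤ deg(F) = 2; strict inequality happens when F is divisible by Z (lost terms).


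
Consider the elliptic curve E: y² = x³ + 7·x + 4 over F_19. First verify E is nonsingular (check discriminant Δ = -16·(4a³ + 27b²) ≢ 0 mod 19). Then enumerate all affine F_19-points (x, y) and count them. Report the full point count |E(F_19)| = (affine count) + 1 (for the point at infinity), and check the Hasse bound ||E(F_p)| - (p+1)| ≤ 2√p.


Affine points = {(0, 2), (0, 17), (2, 8), (2, 11), (4, 1), (4, 18), (7, 4), (7, 15), (9, 6), (9, 13), (11, 5), (11, 14), (12, 7), (12, 12), (15, 8), (15, 11), (17, 1), (17, 18)}; affine count = 18; |E(F_19)| = 19.

Discriminant check: Δ ∝ 4a³ + 27b² = 4·7³ + 27·4² = 4·343 + 27·16 ≡ 18 (mod 19). Nonzero ⇒ E is nonsingular.
For each x ∈ F_19, compute rhs = x³ + 7·x + 4 mod 19, then count y ∈ F_19 with y² ≡ rhs.
  x = 0: rhs = 4, matching y values: 2, 17 (2 points).
  x = 1: rhs = 12, matching y values: none (0 points).
  x = 2: rhs = 7, matching y values: 8, 11 (2 points).
  x = 3: rhs = 14, matching y values: none (0 points).
  x = 4: rhs = 1, matching y values: 1, 18 (2 points).
  x = 5: rhs = 12, matching y values: none (0 points).
  x = 6: rhs = 15, matching y values: none (0 points).
  x = 7: rhs = 16, matching y values: 4, 15 (2 points).
  x = 8: rhs = 2, matching y values: none (0 points).
  x = 9: rhs = 17, matching y values: 6, 13 (2 points).
  x = 10: rhs = 10, matching y values: none (0 points).
  x = 11: rhs = 6, matching y values: 5, 14 (2 points).
  x = 12: rhs = 11, matching y values: 7, 12 (2 points).
  x = 13: rhs = 12, matching y values: none (0 points).
  x = 14: rhs = 15, matching y values: none (0 points).
  x = 15: rhs = 7, matching y values: 8, 11 (2 points).
  x = 16: rhs = 13, matching y values: none (0 points).
  x = 17: rhs = 1, matching y values: 1, 18 (2 points).
  x = 18: rhs = 15, matching y values: none (0 points).
Total affine count: 18.
Full point count |E(F_19)| = 18 + 1 = 19.
Hasse bound: |19 − (19+1)| = |-1| = 1 ≤ 2√19 ≈ 8.7178 ✓.


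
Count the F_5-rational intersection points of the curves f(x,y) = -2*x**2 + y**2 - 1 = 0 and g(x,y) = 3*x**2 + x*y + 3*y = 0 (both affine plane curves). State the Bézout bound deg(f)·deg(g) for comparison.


Common zeros: {(3, 3)}; count = 1; Bézout bound = 4.

deg(f) = 2, deg(g) = 2, so Bézout bound = 4.
Scan x ∈ F_5. For each x, list the y ∈ F_5 with f(x, y) ≡ 0 and those with g(x, y) ≡ 0 (mod 5); the common zeros in that column are the intersection.
  x = 0: f ≡ 0 at y ∈ {1, 4}; g ≡ 0 at y ∈ {0}; common: ∅.
  x = 1: f ≡ 0 at y ∈ ∅; g ≡ 0 at y ∈ {3}; common: ∅.
  x = 2: f ≡ 0 at y ∈ {2, 3}; g ≡ 0 at y ∈ ∅; common: ∅.
  x = 3: f ≡ 0 at y ∈ {2, 3}; g ≡ 0 at y ∈ {3}; common: {3}.
  x = 4: f ≡ 0 at y ∈ ∅; g ≡ 0 at y ∈ {1}; common: ∅.
Collecting: common zeros = {(3, 3)}, so the count is 1.
Comparison with the Bézout bound: 1 ≤ 4 = deg(f)·deg(g), as expected for curves with no common component (the affine F_5-count falls short of the bound because intersections may lie at infinity, over extension fields, or carry multiplicity).


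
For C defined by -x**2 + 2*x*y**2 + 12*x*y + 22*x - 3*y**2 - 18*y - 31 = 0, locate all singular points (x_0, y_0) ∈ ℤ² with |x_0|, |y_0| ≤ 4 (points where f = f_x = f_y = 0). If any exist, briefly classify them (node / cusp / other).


Singular points: {(2, -3)}; classification: node.

Compute partial derivatives:
  f_x = -2*x + 2*y**2 + 12*y + 22.
  f_y = 4*x*y + 12*x - 6*y - 18.
Scan x_0 ∈ {−4, ..., 4}. For each x_0, f_y(x_0, y) is a polynomial in y; find its integer roots y ∈ {−4, ..., 4}, then test f_x and f at those candidates.
  x = -4: f_y(-4, y) = -22*y - 66; vanishes at y ∈ {-3}. (-4, -3): f_x = 12 ≠ 0.
  x = -3: f_y(-3, y) = -18*y - 54; vanishes at y ∈ {-3}. (-3, -3): f_x = 10 ≠ 0.
  x = -2: f_y(-2, y) = -14*y - 42; vanishes at y ∈ {-3}. (-2, -3): f_x = 8 ≠ 0.
  x = -1: f_y(-1, y) = -10*y - 30; vanishes at y ∈ {-3}. (-1, -3): f_x = 6 ≠ 0.
  x = 0: f_y(0, y) = -6*y - 18; vanishes at y ∈ {-3}. (0, -3): f_x = 4 ≠ 0.
  x = 1: f_y(1, y) = -2*y - 6; vanishes at y ∈ {-3}. (1, -3): f_x = 2 ≠ 0.
  x = 2: f_y(2, y) = 2*y + 6; vanishes at y ∈ {-3}. (2, -3): f_x = 0, f = 0 — SINGULAR.
  x = 3: f_y(3, y) = 6*y + 18; vanishes at y ∈ {-3}. (3, -3): f_x = -2 ≠ 0.
  x = 4: f_y(4, y) = 10*y + 30; vanishes at y ∈ {-3}. (4, -3): f_x = -4 ≠ 0.
Only singular point on the grid: (2, -3).
Classify: substitute x = 2 + u, y = -3 + v and expand: f = -u**2 + 2*u*v**2 + v**2.
No constant or linear terms (consistent with a singular point). Quadratic part: -u**2 + v**2. Cubic part: 2*u*v**2.
The quadratic part v**2 - u**2 = (v − u)(v + u) splits into two distinct linear factors, so there are two distinct tangent lines y − -3 = ±(x − 2) — this is a node (ordinary double point).
Classification: node.


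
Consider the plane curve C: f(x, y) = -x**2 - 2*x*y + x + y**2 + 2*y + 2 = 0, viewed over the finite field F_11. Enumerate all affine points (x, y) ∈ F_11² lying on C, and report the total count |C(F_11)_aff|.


Affine F_11-points: {(1, 3), (1, 8), (2, 0), (2, 2), (5, 3), (5, 5), (6, 2), (6, 8), (8, 5), (8, 9), (10, 0), (10, 7)}; count = 12.

For each of the 121 pairs (x, y) ∈ F_11², evaluate f(x, y) mod 11. Record the zeros.
  x = 0: [0↦2, 1↦5, 2↦10, 3↦6, 4↦4, 5↦4, 6↦6, 7↦10, 8↦5, 9↦2, 10↦1]  zeros at y ∈ ∅
  x = 1: [0↦2, 1↦3, 2↦6, 3↦0, 4↦7, 5↦5, 6↦5, 7↦7, 8↦0, 9↦6, 10↦3]  zeros at y ∈ {3, 8}
  x = 2: [0↦0, 1↦10, 2↦0, 3↦3, 4↦8, 5↦4, 6↦2, 7↦2, 8↦4, 9↦8, 10↦3]  zeros at y ∈ {0, 2}
  x = 3: [0↦7, 1↦4, 2↦3, 3↦4, 4↦7, 5↦1, 6↦8, 7↦6, 8↦6, 9↦8, 10↦1]  zeros at y ∈ ∅
  x = 4: [0↦1, 1↦7, 2↦4, 3↦3, 4↦4, 5↦7, 6↦1, 7↦8, 8↦6, 9↦6, 10↦8]  zeros at y ∈ ∅
  x = 5: [0↦4, 1↦8, 2↦3, 3↦0, 4↦10, 5↦0, 6↦3, 7↦8, 8↦4, 9↦2, 10↦2]  zeros at y ∈ {3, 5}
  x = 6: [0↦5, 1↦7, 2↦0, 3↦6, 4↦3, 5↦2, 6↦3, 7↦6, 8↦0, 9↦7, 10↦5]  zeros at y ∈ {2, 8}
  x = 7: [0↦4, 1↦4, 2↦6, 3↦10, 4↦5, 5↦2, 6↦1, 7↦2, 8↦5, 9↦10, 10↦6]  zeros at y ∈ ∅
  x = 8: [0↦1, 1↦10, 2↦10, 3↦1, 4↦5, 5↦0, 6↦8, 7↦7, 8↦8, 9↦0, 10↦5]  zeros at y ∈ {5, 9}
  x = 9: [0↦7, 1↦3, 2↦1, 3↦1, 4↦3, 5↦7, 6↦2, 7↦10, 8↦9, 9↦10, 10↦2]  zeros at y ∈ ∅
  x = 10: [0↦0, 1↦5, 2↦1, 3↦10, 4↦10, 5↦1, 6↦5, 7↦0, 8↦8, 9↦7, 10↦8]  zeros at y ∈ {0, 7}
Collecting zeros: affine points = {(1, 3), (1, 8), (2, 0), (2, 2), (5, 3), (5, 5), (6, 2), (6, 8), (8, 5), (8, 9), (10, 0), (10, 7)}.
Total count |C(F_11)_aff| = 12.


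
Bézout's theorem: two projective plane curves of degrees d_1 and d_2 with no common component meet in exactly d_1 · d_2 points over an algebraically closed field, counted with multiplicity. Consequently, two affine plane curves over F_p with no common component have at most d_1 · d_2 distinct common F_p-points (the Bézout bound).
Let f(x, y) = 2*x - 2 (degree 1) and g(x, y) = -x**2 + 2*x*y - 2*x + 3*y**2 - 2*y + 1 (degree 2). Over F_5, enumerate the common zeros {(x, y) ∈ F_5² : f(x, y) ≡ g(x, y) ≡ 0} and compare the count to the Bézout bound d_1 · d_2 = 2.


Common zeros: {(1, 2), (1, 3)}; count = 2; Bézout bound = 2.

deg(f) = 1, deg(g) = 2, so Bézout bound = 2.
Scan x ∈ F_5. For each x, list the y ∈ F_5 with f(x, y) ≡ 0 and those with g(x, y) ≡ 0 (mod 5); the common zeros in that column are the intersection.
  x = 0: f ≡ 0 at y ∈ ∅; g ≡ 0 at y ∈ ∅; common: ∅.
  x = 1: f ≡ 0 at y ∈ {0, 1, 2, 3, 4}; g ≡ 0 at y ∈ {2, 3}; common: {2, 3}.
  x = 2: f ≡ 0 at y ∈ ∅; g ≡ 0 at y ∈ ∅; common: ∅.
  x = 3: f ≡ 0 at y ∈ ∅; g ≡ 0 at y ∈ {3, 4}; common: ∅.
  x = 4: f ≡ 0 at y ∈ ∅; g ≡ 0 at y ∈ ∅; common: ∅.
Collecting: common zeros = {(1, 2), (1, 3)}, so the count is 2.
Comparison with the Bézout bound: 2 ≤ 2 = deg(f)·deg(g), as expected for curves with no common component (the bound is attained).


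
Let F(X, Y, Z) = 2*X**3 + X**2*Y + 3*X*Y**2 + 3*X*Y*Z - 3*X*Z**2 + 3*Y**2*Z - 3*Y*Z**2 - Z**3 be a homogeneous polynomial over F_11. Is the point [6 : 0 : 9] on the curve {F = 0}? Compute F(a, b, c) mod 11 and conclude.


F(6,0,9) ≡ 5 (mod 11); P is NOT on the curve.

Evaluate F(6, 0, 9) term-by-term (mod 11).
  2*X**3 ↦ 2·216·1·1 = 432
  X**2*Y ↦ 1·36·0·1 = 0
  3*X*Y**2 ↦ 3·6·0·1 = 0
  3*X*Y*Z ↦ 3·6·0·9 = 0
  -3*X*Z**2 ↦ -3·6·1·81 = -1458
  3*Y**2*Z ↦ 3·1·0·9 = 0
  -3*Y*Z**2 ↦ -3·1·0·81 = 0
  -Z**3 ↦ -1·1·1·729 = -729
Sum: F(6, 0, 9) = (432) + (0) + (0) + (0) + (-1458) + (0) + (0) + (-729) = -1755.
Reducing mod 11: -1755 ≡ 5 (mod 11).
Since F(a, b, c) ≡ 5 ≠ 0 (mod 11), P does NOT lie on the curve.


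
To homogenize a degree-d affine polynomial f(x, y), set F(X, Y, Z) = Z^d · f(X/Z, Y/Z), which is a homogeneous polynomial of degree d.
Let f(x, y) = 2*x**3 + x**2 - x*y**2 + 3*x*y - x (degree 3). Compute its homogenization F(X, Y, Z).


F(X, Y, Z) = 2*X**3 + X**2*Z - X*Y**2 + 3*X*Y*Z - X*Z**2

deg(f) = 3.
Substitute x = X/Z, y = Y/Z into f, then multiply by Z^3.
  monomial 2·x^3·y^0 ↦ 2·X^3·Y^0·Z^0.
  monomial 1·x^2·y^0 ↦ 1·X^2·Y^0·Z^1.
  monomial -1·x^1·y^2 ↦ -1·X^1·Y^2·Z^0.
  monomial 3·x^1·y^1 ↦ 3·X^1·Y^1·Z^1.
  monomial -1·x^1·y^0 ↦ -1·X^1·Y^0·Z^2.
Collecting: F(X, Y, Z) = 2*X**3 + X**2*Z - X*Y**2 + 3*X*Y*Z - X*Z**2.


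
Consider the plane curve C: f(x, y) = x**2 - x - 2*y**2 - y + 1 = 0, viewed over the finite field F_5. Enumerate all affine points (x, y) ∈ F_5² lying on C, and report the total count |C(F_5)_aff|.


Affine F_5-points: {(0, 3), (0, 4), (1, 3), (1, 4), (2, 1), (4, 1)}; count = 6.

For each of the 25 pairs (x, y) ∈ F_5², evaluate f(x, y) mod 5. Record the zeros.
  x = 0: [0↦1, 1↦3, 2↦1, 3↦0, 4↦0]  zeros at y ∈ {3, 4}
  x = 1: [0↦1, 1↦3, 2↦1, 3↦0, 4↦0]  zeros at y ∈ {3, 4}
  x = 2: [0↦3, 1↦0, 2↦3, 3↦2, 4↦2]  zeros at y ∈ {1}
  x = 3: [0↦2, 1↦4, 2↦2, 3↦1, 4↦1]  zeros at y ∈ ∅
  x = 4: [0↦3, 1↦0, 2↦3, 3↦2, 4↦2]  zeros at y ∈ {1}
Collecting zeros: affine points = {(0, 3), (0, 4), (1, 3), (1, 4), (2, 1), (4, 1)}.
Total count |C(F_5)_aff| = 6.


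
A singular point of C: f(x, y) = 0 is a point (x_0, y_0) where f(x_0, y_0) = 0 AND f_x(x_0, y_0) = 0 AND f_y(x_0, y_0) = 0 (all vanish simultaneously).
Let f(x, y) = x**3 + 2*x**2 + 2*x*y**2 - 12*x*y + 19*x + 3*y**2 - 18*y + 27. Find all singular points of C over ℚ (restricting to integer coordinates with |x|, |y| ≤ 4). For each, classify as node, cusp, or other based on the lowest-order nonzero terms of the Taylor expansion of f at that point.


Singular points: {(-1, 3)}; classification: node.

Compute partial derivatives:
  f_x = 3*x**2 + 4*x + 2*y**2 - 12*y + 19.
  f_y = 4*x*y - 12*x + 6*y - 18.
Scan x_0 ∈ {−4, ..., 4}. For each x_0, f_y(x_0, y) is a polynomial in y; find its integer roots y ∈ {−4, ..., 4}, then test f_x and f at those candidates.
  x = -4: f_y(-4, y) = 30 - 10*y; vanishes at y ∈ {3}. (-4, 3): f_x = 33 ≠ 0.
  x = -3: f_y(-3, y) = 18 - 6*y; vanishes at y ∈ {3}. (-3, 3): f_x = 16 ≠ 0.
  x = -2: f_y(-2, y) = 6 - 2*y; vanishes at y ∈ {3}. (-2, 3): f_x = 5 ≠ 0.
  x = -1: f_y(-1, y) = 2*y - 6; vanishes at y ∈ {3}. (-1, 3): f_x = 0, f = 0 — SINGULAR.
  x = 0: f_y(0, y) = 6*y - 18; vanishes at y ∈ {3}. (0, 3): f_x = 1 ≠ 0.
  x = 1: f_y(1, y) = 10*y - 30; vanishes at y ∈ {3}. (1, 3): f_x = 8 ≠ 0.
  x = 2: f_y(2, y) = 14*y - 42; vanishes at y ∈ {3}. (2, 3): f_x = 21 ≠ 0.
  x = 3: f_y(3, y) = 18*y - 54; vanishes at y ∈ {3}. (3, 3): f_x = 40 ≠ 0.
  x = 4: f_y(4, y) = 22*y - 66; vanishes at y ∈ {3}. (4, 3): f_x = 65 ≠ 0.
Only singular point on the grid: (-1, 3).
Classify: substitute x = -1 + u, y = 3 + v and expand: f = u**3 - u**2 + 2*u*v**2 + v**2.
No constant or linear terms (consistent with a singular point). Quadratic part: -u**2 + v**2. Cubic part: u**3 + 2*u*v**2.
The quadratic part v**2 - u**2 = (v − u)(v + u) splits into two distinct linear factors, so there are two distinct tangent lines y − 3 = ±(x − -1) — this is a node (ordinary double point).
Classification: node.


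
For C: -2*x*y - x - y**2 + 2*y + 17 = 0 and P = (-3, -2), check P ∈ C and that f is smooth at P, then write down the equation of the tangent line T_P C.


Tangent line at P: 3*x + 12*y + 33 = 0.

Step 1: f(-3, -2) = 0, so P lies on C.
Step 2: partial derivatives
  f_x(x, y) = -2*y - 1, f_y(x, y) = -2*x - 2*y + 2.
  f_x(P) = 3, f_y(P) = 12 (gradient nonzero, so P is smooth).
Step 3: tangent line at P: 3·(x − -3) + 12·(y − -2) = 0.
Expanding: 3*x + 12*y + 33 = 0.


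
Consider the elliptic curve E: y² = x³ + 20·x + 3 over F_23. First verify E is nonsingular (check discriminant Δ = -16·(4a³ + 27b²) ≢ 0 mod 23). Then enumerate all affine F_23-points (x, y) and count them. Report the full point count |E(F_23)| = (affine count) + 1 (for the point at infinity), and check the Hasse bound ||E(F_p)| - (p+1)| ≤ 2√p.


Affine points = {(0, 7), (0, 16), (1, 1), (1, 22), (4, 3), (4, 20), (7, 7), (7, 16), (8, 10), (8, 13), (11, 6), (11, 17), (12, 4), (12, 19), (16, 7), (16, 16), (17, 9), (17, 14), (18, 10), (18, 13), (20, 10), (20, 13), (21, 1), (21, 22)}; affine count = 24; |E(F_23)| = 25.

Discriminant check: Δ ∝ 4a³ + 27b² = 4·20³ + 27·3² = 4·8000 + 27·9 ≡ 20 (mod 23). Nonzero ⇒ E is nonsingular.
For each x ∈ F_23, compute rhs = x³ + 20·x + 3 mod 23, then count y ∈ F_23 with y² ≡ rhs.
  x = 0: rhs = 3, matching y values: 7, 16 (2 points).
  x = 1: rhs = 1, matching y values: 1, 22 (2 points).
  x = 2: rhs = 5, matching y values: none (0 points).
  x = 3: rhs = 21, matching y values: none (0 points).
  x = 4: rhs = 9, matching y values: 3, 20 (2 points).
  x = 5: rhs = 21, matching y values: none (0 points).
  x = 6: rhs = 17, matching y values: none (0 points).
  x = 7: rhs = 3, matching y values: 7, 16 (2 points).
  x = 8: rhs = 8, matching y values: 10, 13 (2 points).
  x = 9: rhs = 15, matching y values: none (0 points).
  x = 10: rhs = 7, matching y values: none (0 points).
  x = 11: rhs = 13, matching y values: 6, 17 (2 points).
  x = 12: rhs = 16, matching y values: 4, 19 (2 points).
  x = 13: rhs = 22, matching y values: none (0 points).
  x = 14: rhs = 14, matching y values: none (0 points).
  x = 15: rhs = 21, matching y values: none (0 points).
  x = 16: rhs = 3, matching y values: 7, 16 (2 points).
  x = 17: rhs = 12, matching y values: 9, 14 (2 points).
  x = 18: rhs = 8, matching y values: 10, 13 (2 points).
  x = 19: rhs = 20, matching y values: none (0 points).
  x = 20: rhs = 8, matching y values: 10, 13 (2 points).
  x = 21: rhs = 1, matching y values: 1, 22 (2 points).
  x = 22: rhs = 5, matching y values: none (0 points).
Total affine count: 24.
Full point count |E(F_23)| = 24 + 1 = 25.
Hasse bound: |25 − (23+1)| = |1| = 1 ≤ 2√23 ≈ 9.5917 ✓.


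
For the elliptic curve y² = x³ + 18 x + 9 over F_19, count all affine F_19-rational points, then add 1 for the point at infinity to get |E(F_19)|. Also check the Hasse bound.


Affine points = {(0, 3), (0, 16), (1, 3), (1, 16), (8, 0), (9, 8), (9, 11), (10, 7), (10, 12), (15, 5), (15, 14), (16, 2), (16, 17), (18, 3), (18, 16)}; affine count = 15; |E(F_19)| = 16.

Discriminant check: Δ ∝ 4a³ + 27b² = 4·18³ + 27·9² = 4·5832 + 27·81 ≡ 17 (mod 19). Nonzero ⇒ E is nonsingular.
For each x ∈ F_19, compute rhs = x³ + 18·x + 9 mod 19, then count y ∈ F_19 with y² ≡ rhs.
  x = 0: rhs = 9, matching y values: 3, 16 (2 points).
  x = 1: rhs = 9, matching y values: 3, 16 (2 points).
  x = 2: rhs = 15, matching y values: none (0 points).
  x = 3: rhs = 14, matching y values: none (0 points).
  x = 4: rhs = 12, matching y values: none (0 points).
  x = 5: rhs = 15, matching y values: none (0 points).
  x = 6: rhs = 10, matching y values: none (0 points).
  x = 7: rhs = 3, matching y values: none (0 points).
  x = 8: rhs = 0, matching y values: 0 (1 points).
  x = 9: rhs = 7, matching y values: 8, 11 (2 points).
  x = 10: rhs = 11, matching y values: 7, 12 (2 points).
  x = 11: rhs = 18, matching y values: none (0 points).
  x = 12: rhs = 15, matching y values: none (0 points).
  x = 13: rhs = 8, matching y values: none (0 points).
  x = 14: rhs = 3, matching y values: none (0 points).
  x = 15: rhs = 6, matching y values: 5, 14 (2 points).
  x = 16: rhs = 4, matching y values: 2, 17 (2 points).
  x = 17: rhs = 3, matching y values: none (0 points).
  x = 18: rhs = 9, matching y values: 3, 16 (2 points).
Total affine count: 15.
Full point count |E(F_19)| = 15 + 1 = 16.
Hasse bound: |16 − (19+1)| = |-4| = 4 ≤ 2√19 ≈ 8.7178 ✓.


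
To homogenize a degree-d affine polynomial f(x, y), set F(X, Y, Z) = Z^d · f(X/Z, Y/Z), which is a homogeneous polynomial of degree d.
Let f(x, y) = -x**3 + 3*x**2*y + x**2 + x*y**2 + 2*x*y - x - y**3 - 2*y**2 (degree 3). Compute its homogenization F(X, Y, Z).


F(X, Y, Z) = -X**3 + 3*X**2*Y + X**2*Z + X*Y**2 + 2*X*Y*Z - X*Z**2 - Y**3 - 2*Y**2*Z

deg(f) = 3.
Substitute x = X/Z, y = Y/Z into f, then multiply by Z^3.
  monomial -1·x^3·y^0 ↦ -1·X^3·Y^0·Z^0.
  monomial 3·x^2·y^1 ↦ 3·X^2·Y^1·Z^0.
  monomial 1·x^2·y^0 ↦ 1·X^2·Y^0·Z^1.
  monomial 1·x^1·y^2 ↦ 1·X^1·Y^2·Z^0.
  monomial 2·x^1·y^1 ↦ 2·X^1·Y^1·Z^1.
  monomial -1·x^1·y^0 ↦ -1·X^1·Y^0·Z^2.
  monomial -1·x^0·y^3 ↦ -1·X^0·Y^3·Z^0.
  monomial -2·x^0·y^2 ↦ -2·X^0·Y^2·Z^1.
Collecting: F(X, Y, Z) = -X**3 + 3*X**2*Y + X**2*Z + X*Y**2 + 2*X*Y*Z - X*Z**2 - Y**3 - 2*Y**2*Z.


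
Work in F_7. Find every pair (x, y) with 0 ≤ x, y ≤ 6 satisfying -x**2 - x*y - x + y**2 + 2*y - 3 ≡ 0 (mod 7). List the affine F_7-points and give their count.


Affine F_7-points: {(0, 1), (0, 4), (1, 3), (2, 3), (2, 4), (5, 1), (5, 2), (6, 2)}; count = 8.

For each of the 49 pairs (x, y) ∈ F_7², evaluate f(x, y) mod 7. Record the zeros.
  x = 0: [0↦4, 1↦0, 2↦5, 3↦5, 4↦0, 5↦4, 6↦3]  zeros at y ∈ {1, 4}
  x = 1: [0↦2, 1↦4, 2↦1, 3↦0, 4↦1, 5↦4, 6↦2]  zeros at y ∈ {3}
  x = 2: [0↦5, 1↦6, 2↦2, 3↦0, 4↦0, 5↦2, 6↦6]  zeros at y ∈ {3, 4}
  x = 3: [0↦6, 1↦6, 2↦1, 3↦5, 4↦4, 5↦5, 6↦1]  zeros at y ∈ ∅
  x = 4: [0↦5, 1↦4, 2↦5, 3↦1, 4↦6, 5↦6, 6↦1]  zeros at y ∈ ∅
  x = 5: [0↦2, 1↦0, 2↦0, 3↦2, 4↦6, 5↦5, 6↦6]  zeros at y ∈ {1, 2}
  x = 6: [0↦4, 1↦1, 2↦0, 3↦1, 4↦4, 5↦2, 6↦2]  zeros at y ∈ {2}
Collecting zeros: affine points = {(0, 1), (0, 4), (1, 3), (2, 3), (2, 4), (5, 1), (5, 2), (6, 2)}.
Total count |C(F_7)_aff| = 8.


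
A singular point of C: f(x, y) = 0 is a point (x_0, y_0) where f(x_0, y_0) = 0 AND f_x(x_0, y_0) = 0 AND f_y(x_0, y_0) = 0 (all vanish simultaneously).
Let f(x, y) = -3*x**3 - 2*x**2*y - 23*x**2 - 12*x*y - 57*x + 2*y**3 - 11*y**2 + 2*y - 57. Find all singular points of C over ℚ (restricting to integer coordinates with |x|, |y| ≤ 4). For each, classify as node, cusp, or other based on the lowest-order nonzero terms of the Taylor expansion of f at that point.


Singular points: {(-3, 2)}; classification: cusp.

Compute partial derivatives:
  f_x = -9*x**2 - 4*x*y - 46*x - 12*y - 57.
  f_y = -2*x**2 - 12*x + 6*y**2 - 22*y + 2.
Scan x_0 ∈ {−4, ..., 4}. For each x_0, f_y(x_0, y) is a polynomial in y; find its integer roots y ∈ {−4, ..., 4}, then test f_x and f at those candidates.
  x = -4: f_y(-4, y) = 6*y**2 - 22*y + 18; no integer root y with |y| ≤ 4.
  x = -3: f_y(-3, y) = 6*y**2 - 22*y + 20; vanishes at y ∈ {2}. (-3, 2): f_x = 0, f = 0 — SINGULAR.
  x = -2: f_y(-2, y) = 6*y**2 - 22*y + 18; no integer root y with |y| ≤ 4.
  x = -1: f_y(-1, y) = 6*y**2 - 22*y + 12; vanishes at y ∈ {3}. (-1, 3): f_x = -44 ≠ 0.
  x = 0: f_y(0, y) = 6*y**2 - 22*y + 2; no integer root y with |y| ≤ 4.
  x = 1: f_y(1, y) = 6*y**2 - 22*y - 12; no integer root y with |y| ≤ 4.
  x = 2: f_y(2, y) = 6*y**2 - 22*y - 30; no integer root y with |y| ≤ 4.
  x = 3: f_y(3, y) = 6*y**2 - 22*y - 52; no integer root y with |y| ≤ 4.
  x = 4: f_y(4, y) = 6*y**2 - 22*y - 78; no integer root y with |y| ≤ 4.
Only singular point on the grid: (-3, 2).
Classify: substitute x = -3 + u, y = 2 + v and expand: f = -3*u**3 - 2*u**2*v + 2*v**3 + v**2.
No constant or linear terms (consistent with a singular point). Quadratic part: v**2. Cubic part: -3*u**3 - 2*u**2*v + 2*v**3.
The quadratic part v**2 is a perfect square, so there is a single (double) tangent line v = 0, i.e. y = 2. Restricting the cubic part to that line (v = 0) leaves -3*u**3 ≠ 0, so f is not divisible by v and the branch is v² ≈ 3*u**3 to lowest order — this is a cusp.
Classification: cusp.


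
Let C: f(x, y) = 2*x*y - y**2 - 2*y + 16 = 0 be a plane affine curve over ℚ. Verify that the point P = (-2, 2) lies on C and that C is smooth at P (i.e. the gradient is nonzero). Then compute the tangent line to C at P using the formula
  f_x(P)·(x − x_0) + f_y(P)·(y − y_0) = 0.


Tangent line at P: 4*x - 10*y + 28 = 0.

Step 1: f(-2, 2) = 0, so P lies on C.
Step 2: partial derivatives
  f_x(x, y) = 2*y, f_y(x, y) = 2*x - 2*y - 2.
  f_x(P) = 4, f_y(P) = -10 (gradient nonzero, so P is smooth).
Step 3: tangent line at P: 4·(x − -2) + -10·(y − 2) = 0.
Expanding: 4*x - 10*y + 28 = 0.


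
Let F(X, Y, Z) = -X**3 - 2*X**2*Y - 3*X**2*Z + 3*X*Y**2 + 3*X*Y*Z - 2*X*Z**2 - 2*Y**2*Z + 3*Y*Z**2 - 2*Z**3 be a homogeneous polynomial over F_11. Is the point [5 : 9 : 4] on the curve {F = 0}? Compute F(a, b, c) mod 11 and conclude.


F(5,9,4) ≡ 2 (mod 11); P is NOT on the curve.

Evaluate F(5, 9, 4) term-by-term (mod 11).
  -X**3 ↦ -1·125·1·1 = -125
  -2*X**2*Y ↦ -2·25·9·1 = -450
  -3*X**2*Z ↦ -3·25·1·4 = -300
  3*X*Y**2 ↦ 3·5·81·1 = 1215
  3*X*Y*Z ↦ 3·5·9·4 = 540
  -2*X*Z**2 ↦ -2·5·1·16 = -160
  -2*Y**2*Z ↦ -2·1·81·4 = -648
  3*Y*Z**2 ↦ 3·1·9·16 = 432
  -2*Z**3 ↦ -2·1·1·64 = -128
Sum: F(5, 9, 4) = (-125) + (-450) + (-300) + (1215) + (540) + (-160) + (-648) + (432) + (-128) = 376.
Reducing mod 11: 376 ≡ 2 (mod 11).
Since F(a, b, c) ≡ 2 ≠ 0 (mod 11), P does NOT lie on the curve.


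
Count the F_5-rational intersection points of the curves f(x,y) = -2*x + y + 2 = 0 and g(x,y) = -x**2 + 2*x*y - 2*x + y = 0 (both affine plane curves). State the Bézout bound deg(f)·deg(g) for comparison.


Common zeros: {(4, 1)}; count = 1; Bézout bound = 2.

deg(f) = 1, deg(g) = 2, so Bézout bound = 2.
Scan x ∈ F_5. For each x, list the y ∈ F_5 with f(x, y) ≡ 0 and those with g(x, y) ≡ 0 (mod 5); the common zeros in that column are the intersection.
  x = 0: f ≡ 0 at y ∈ {3}; g ≡ 0 at y ∈ {0}; common: ∅.
  x = 1: f ≡ 0 at y ∈ {0}; g ≡ 0 at y ∈ {1}; common: ∅.
  x = 2: f ≡ 0 at y ∈ {2}; g ≡ 0 at y ∈ ∅; common: ∅.
  x = 3: f ≡ 0 at y ∈ {4}; g ≡ 0 at y ∈ {0}; common: ∅.
  x = 4: f ≡ 0 at y ∈ {1}; g ≡ 0 at y ∈ {1}; common: {1}.
Collecting: common zeros = {(4, 1)}, so the count is 1.
Comparison with the Bézout bound: 1 ≤ 2 = deg(f)·deg(g), as expected for curves with no common component (the affine F_5-count falls short of the bound because intersections may lie at infinity, over extension fields, or carry multiplicity).


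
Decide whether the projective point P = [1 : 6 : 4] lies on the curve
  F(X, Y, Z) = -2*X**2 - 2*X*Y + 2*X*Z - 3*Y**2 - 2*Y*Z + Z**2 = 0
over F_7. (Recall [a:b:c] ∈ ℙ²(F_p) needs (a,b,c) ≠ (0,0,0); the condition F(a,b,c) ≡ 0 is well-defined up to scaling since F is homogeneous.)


F(1,6,4) ≡ 1 (mod 7); P is NOT on the curve.

Evaluate F(1, 6, 4) term-by-term (mod 7).
  -2*X**2 ↦ -2·1·1·1 = -2
  -2*X*Y ↦ -2·1·6·1 = -12
  2*X*Z ↦ 2·1·1·4 = 8
  -3*Y**2 ↦ -3·1·36·1 = -108
  -2*Y*Z ↦ -2·1·6·4 = -48
  Z**2 ↦ 1·1·1·16 = 16
Sum: F(1, 6, 4) = (-2) + (-12) + (8) + (-108) + (-48) + (16) = -146.
Reducing mod 7: -146 ≡ 1 (mod 7).
Since F(a, b, c) ≡ 1 ≠ 0 (mod 7), P does NOT lie on the curve.


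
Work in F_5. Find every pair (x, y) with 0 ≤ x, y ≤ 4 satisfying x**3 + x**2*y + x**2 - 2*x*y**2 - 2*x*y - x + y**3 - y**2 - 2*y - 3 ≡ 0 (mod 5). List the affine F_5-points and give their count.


Affine F_5-points: {(0, 1), (3, 0), (3, 1)}; count = 3.

For each of the 25 pairs (x, y) ∈ F_5², evaluate f(x, y) mod 5. Record the zeros.
  x = 0: [0↦2, 1↦0, 2↦2, 3↦4, 4↦2]  zeros at y ∈ {1}
  x = 1: [0↦3, 1↦3, 2↦3, 3↦4, 4↦2]  zeros at y ∈ ∅
  x = 2: [0↦2, 1↦1, 2↦1, 3↦3, 4↦3]  zeros at y ∈ ∅
  x = 3: [0↦0, 1↦0, 2↦2, 3↦2, 4↦1]  zeros at y ∈ {0, 1}
  x = 4: [0↦3, 1↦1, 2↦2, 3↦2, 4↦2]  zeros at y ∈ ∅
Collecting zeros: affine points = {(0, 1), (3, 0), (3, 1)}.
Total count |C(F_5)_aff| = 3.


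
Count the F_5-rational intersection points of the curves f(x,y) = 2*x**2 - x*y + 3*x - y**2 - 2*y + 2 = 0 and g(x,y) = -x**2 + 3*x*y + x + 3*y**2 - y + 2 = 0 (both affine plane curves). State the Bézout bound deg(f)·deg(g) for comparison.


Common zeros: ∅; count = 0; Bézout bound = 4.

deg(f) = 2, deg(g) = 2, so Bézout bound = 4.
Scan x ∈ F_5. For each x, list the y ∈ F_5 with f(x, y) ≡ 0 and those with g(x, y) ≡ 0 (mod 5); the common zeros in that column are the intersection.
  x = 0: f ≡ 0 at y ∈ ∅; g ≡ 0 at y ∈ ∅; common: ∅.
  x = 1: f ≡ 0 at y ∈ ∅; g ≡ 0 at y ∈ {3}; common: ∅.
  x = 2: f ≡ 0 at y ∈ {3}; g ≡ 0 at y ∈ {0}; common: ∅.
  x = 3: f ≡ 0 at y ∈ {2, 3}; g ≡ 0 at y ∈ ∅; common: ∅.
  x = 4: f ≡ 0 at y ∈ {2}; g ≡ 0 at y ∈ {0, 3}; common: ∅.
Collecting: common zeros = ∅, so the count is 0.
Comparison with the Bézout bound: 0 ≤ 4 = deg(f)·deg(g), as expected for curves with no common component (the affine F_5-count falls short of the bound because intersections may lie at infinity, over extension fields, or carry multiplicity).


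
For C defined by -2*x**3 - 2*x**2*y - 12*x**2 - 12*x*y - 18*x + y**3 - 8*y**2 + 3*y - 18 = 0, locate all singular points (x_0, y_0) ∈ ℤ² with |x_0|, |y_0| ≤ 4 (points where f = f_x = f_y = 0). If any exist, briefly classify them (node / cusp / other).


Singular points: {(-3, 3)}; classification: cusp.

Compute partial derivatives:
  f_x = -6*x**2 - 4*x*y - 24*x - 12*y - 18.
  f_y = -2*x**2 - 12*x + 3*y**2 - 16*y + 3.
Scan x_0 ∈ {−4, ..., 4}. For each x_0, f_y(x_0, y) is a polynomial in y; find its integer roots y ∈ {−4, ..., 4}, then test f_x and f at those candidates.
  x = -4: f_y(-4, y) = 3*y**2 - 16*y + 19; no integer root y with |y| ≤ 4.
  x = -3: f_y(-3, y) = 3*y**2 - 16*y + 21; vanishes at y ∈ {3}. (-3, 3): f_x = 0, f = 0 — SINGULAR.
  x = -2: f_y(-2, y) = 3*y**2 - 16*y + 19; no integer root y with |y| ≤ 4.
  x = -1: f_y(-1, y) = 3*y**2 - 16*y + 13; vanishes at y ∈ {1}. (-1, 1): f_x = -8 ≠ 0.
  x = 0: f_y(0, y) = 3*y**2 - 16*y + 3; no integer root y with |y| ≤ 4.
  x = 1: f_y(1, y) = 3*y**2 - 16*y - 11; no integer root y with |y| ≤ 4.
  x = 2: f_y(2, y) = 3*y**2 - 16*y - 29; no integer root y with |y| ≤ 4.
  x = 3: f_y(3, y) = 3*y**2 - 16*y - 51; no integer root y with |y| ≤ 4.
  x = 4: f_y(4, y) = 3*y**2 - 16*y - 77; no integer root y with |y| ≤ 4.
Only singular point on the grid: (-3, 3).
Classify: substitute x = -3 + u, y = 3 + v and expand: f = -2*u**3 - 2*u**2*v + v**3 + v**2.
No constant or linear terms (consistent with a singular point). Quadratic part: v**2. Cubic part: -2*u**3 - 2*u**2*v + v**3.
The quadratic part v**2 is a perfect square, so there is a single (double) tangent line v = 0, i.e. y = 3. Restricting the cubic part to that line (v = 0) leaves -2*u**3 ≠ 0, so f is not divisible by v and the branch is v² ≈ 2*u**3 to lowest order — this is a cusp.
Classification: cusp.


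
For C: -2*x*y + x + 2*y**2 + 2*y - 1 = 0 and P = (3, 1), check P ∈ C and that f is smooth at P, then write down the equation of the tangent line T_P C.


Tangent line at P: 3 - x = 0.

Step 1: f(3, 1) = 0, so P lies on C.
Step 2: partial derivatives
  f_x(x, y) = 1 - 2*y, f_y(x, y) = -2*x + 4*y + 2.
  f_x(P) = -1, f_y(P) = 0 (gradient nonzero, so P is smooth).
Step 3: tangent line at P: -1·(x − 3) + 0·(y − 1) = 0.
Expanding: 3 - x = 0.


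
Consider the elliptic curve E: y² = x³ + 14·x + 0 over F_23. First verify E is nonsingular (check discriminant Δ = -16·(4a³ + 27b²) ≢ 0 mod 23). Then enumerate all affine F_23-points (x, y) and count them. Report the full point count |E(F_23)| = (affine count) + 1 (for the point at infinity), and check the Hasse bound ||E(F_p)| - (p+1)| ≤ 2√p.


Affine points = {(0, 0), (2, 6), (2, 17), (3, 0), (6, 1), (6, 22), (7, 2), (7, 21), (8, 7), (8, 16), (9, 2), (9, 21), (10, 6), (10, 17), (11, 6), (11, 17), (18, 9), (18, 14), (19, 8), (19, 15), (20, 0), (22, 10), (22, 13)}; affine count = 23; |E(F_23)| = 24.

Discriminant check: Δ ∝ 4a³ + 27b² = 4·14³ + 27·0² = 4·2744 + 27·0 ≡ 5 (mod 23). Nonzero ⇒ E is nonsingular.
For each x ∈ F_23, compute rhs = x³ + 14·x + 0 mod 23, then count y ∈ F_23 with y² ≡ rhs.
  x = 0: rhs = 0, matching y values: 0 (1 points).
  x = 1: rhs = 15, matching y values: none (0 points).
  x = 2: rhs = 13, matching y values: 6, 17 (2 points).
  x = 3: rhs = 0, matching y values: 0 (1 points).
  x = 4: rhs = 5, matching y values: none (0 points).
  x = 5: rhs = 11, matching y values: none (0 points).
  x = 6: rhs = 1, matching y values: 1, 22 (2 points).
  x = 7: rhs = 4, matching y values: 2, 21 (2 points).
  x = 8: rhs = 3, matching y values: 7, 16 (2 points).
  x = 9: rhs = 4, matching y values: 2, 21 (2 points).
  x = 10: rhs = 13, matching y values: 6, 17 (2 points).
  x = 11: rhs = 13, matching y values: 6, 17 (2 points).
  x = 12: rhs = 10, matching y values: none (0 points).
  x = 13: rhs = 10, matching y values: none (0 points).
  x = 14: rhs = 19, matching y values: none (0 points).
  x = 15: rhs = 20, matching y values: none (0 points).
  x = 16: rhs = 19, matching y values: none (0 points).
  x = 17: rhs = 22, matching y values: none (0 points).
  x = 18: rhs = 12, matching y values: 9, 14 (2 points).
  x = 19: rhs = 18, matching y values: 8, 15 (2 points).
  x = 20: rhs = 0, matching y values: 0 (1 points).
  x = 21: rhs = 10, matching y values: none (0 points).
  x = 22: rhs = 8, matching y values: 10, 13 (2 points).
Total affine count: 23.
Full point count |E(F_23)| = 23 + 1 = 24.
Hasse bound: |24 − (23+1)| = |0| = 0 ≤ 2√23 ≈ 9.5917 ✓.


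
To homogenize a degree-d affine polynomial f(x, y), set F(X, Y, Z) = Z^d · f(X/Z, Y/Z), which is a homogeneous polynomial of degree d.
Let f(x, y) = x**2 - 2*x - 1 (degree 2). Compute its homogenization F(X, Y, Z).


F(X, Y, Z) = X**2 - 2*X*Z - Z**2

deg(f) = 2.
Substitute x = X/Z, y = Y/Z into f, then multiply by Z^2.
  monomial 1·x^2·y^0 ↦ 1·X^2·Y^0·Z^0.
  monomial -2·x^1·y^0 ↦ -2·X^1·Y^0·Z^1.
  monomial -1·x^0·y^0 ↦ -1·X^0·Y^0·Z^2.
Collecting: F(X, Y, Z) = X**2 - 2*X*Z - Z**2.


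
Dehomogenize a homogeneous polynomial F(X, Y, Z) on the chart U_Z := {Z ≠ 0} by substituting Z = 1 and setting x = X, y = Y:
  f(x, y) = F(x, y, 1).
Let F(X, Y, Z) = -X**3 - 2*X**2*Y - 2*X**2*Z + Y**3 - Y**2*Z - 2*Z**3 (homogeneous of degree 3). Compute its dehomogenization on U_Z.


f(x, y) = -x**3 - 2*x**2*y - 2*x**2 + y**3 - y**2 - 2

On U_Z we set Z = 1. Each monomial c·X^i·Y^j·Z^k in F becomes c·x^i·y^j·1^k = c·x^i·y^j.
Substituting Z = 1: F(X, Y, 1) = -x**3 - 2*x**2*y - 2*x**2 + y**3 - y**2 - 2.
Note: deg(f) ≤ deg(F) = 3; strict inequality happens when F is divisible by Z (lost terms).


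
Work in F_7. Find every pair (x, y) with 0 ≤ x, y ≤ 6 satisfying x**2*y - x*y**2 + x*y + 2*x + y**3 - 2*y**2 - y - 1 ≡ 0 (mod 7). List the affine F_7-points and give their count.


Affine F_7-points: {(1, 1), (1, 4), (1, 5), (2, 6), (4, 0), (4, 1), (4, 5), (5, 4), (5, 6)}; count = 9.

For each of the 49 pairs (x, y) ∈ F_7², evaluate f(x, y) mod 7. Record the zeros.
  x = 0: [0↦6, 1↦4, 2↦4, 3↦5, 4↦6, 5↦6, 6↦4]  zeros at y ∈ ∅
  x = 1: [0↦1, 1↦0, 2↦6, 3↦4, 4↦0, 5↦0, 6↦3]  zeros at y ∈ {1, 4, 5}
  x = 2: [0↦3, 1↦5, 2↦5, 3↦2, 4↦2, 5↦4, 6↦0]  zeros at y ∈ {6}
  x = 3: [0↦5, 1↦5, 2↦1, 3↦6, 4↦5, 5↦4, 6↦2]  zeros at y ∈ ∅
  x = 4: [0↦0, 1↦0, 2↦1, 3↦2, 4↦2, 5↦0, 6↦2]  zeros at y ∈ {0, 1, 5}
  x = 5: [0↦2, 1↦4, 2↦5, 3↦4, 4↦0, 5↦6, 6↦0]  zeros at y ∈ {4, 6}
  x = 6: [0↦4, 1↦3, 2↦6, 3↦5, 4↦6, 5↦1, 6↦3]  zeros at y ∈ ∅
Collecting zeros: affine points = {(1, 1), (1, 4), (1, 5), (2, 6), (4, 0), (4, 1), (4, 5), (5, 4), (5, 6)}.
Total count |C(F_7)_aff| = 9.


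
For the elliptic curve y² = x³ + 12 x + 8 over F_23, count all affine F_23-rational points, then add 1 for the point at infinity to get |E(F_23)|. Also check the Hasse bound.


Affine points = {(0, 10), (0, 13), (3, 5), (3, 18), (5, 3), (5, 20), (8, 8), (8, 15), (10, 1), (10, 22), (16, 8), (16, 15), (22, 8), (22, 15)}; affine count = 14; |E(F_23)| = 15.

Discriminant check: Δ ∝ 4a³ + 27b² = 4·12³ + 27·8² = 4·1728 + 27·64 ≡ 15 (mod 23). Nonzero ⇒ E is nonsingular.
For each x ∈ F_23, compute rhs = x³ + 12·x + 8 mod 23, then count y ∈ F_23 with y² ≡ rhs.
  x = 0: rhs = 8, matching y values: 10, 13 (2 points).
  x = 1: rhs = 21, matching y values: none (0 points).
  x = 2: rhs = 17, matching y values: none (0 points).
  x = 3: rhs = 2, matching y values: 5, 18 (2 points).
  x = 4: rhs = 5, matching y values: none (0 points).
  x = 5: rhs = 9, matching y values: 3, 20 (2 points).
  x = 6: rhs = 20, matching y values: none (0 points).
  x = 7: rhs = 21, matching y values: none (0 points).
  x = 8: rhs = 18, matching y values: 8, 15 (2 points).
  x = 9: rhs = 17, matching y values: none (0 points).
  x = 10: rhs = 1, matching y values: 1, 22 (2 points).
  x = 11: rhs = 22, matching y values: none (0 points).
  x = 12: rhs = 17, matching y values: none (0 points).
  x = 13: rhs = 15, matching y values: none (0 points).
  x = 14: rhs = 22, matching y values: none (0 points).
  x = 15: rhs = 21, matching y values: none (0 points).
  x = 16: rhs = 18, matching y values: 8, 15 (2 points).
  x = 17: rhs = 19, matching y values: none (0 points).
  x = 18: rhs = 7, matching y values: none (0 points).
  x = 19: rhs = 11, matching y values: none (0 points).
  x = 20: rhs = 14, matching y values: none (0 points).
  x = 21: rhs = 22, matching y values: none (0 points).
  x = 22: rhs = 18, matching y values: 8, 15 (2 points).
Total affine count: 14.
Full point count |E(F_23)| = 14 + 1 = 15.
Hasse bound: |15 − (23+1)| = |-9| = 9 ≤ 2√23 ≈ 9.5917 ✓.


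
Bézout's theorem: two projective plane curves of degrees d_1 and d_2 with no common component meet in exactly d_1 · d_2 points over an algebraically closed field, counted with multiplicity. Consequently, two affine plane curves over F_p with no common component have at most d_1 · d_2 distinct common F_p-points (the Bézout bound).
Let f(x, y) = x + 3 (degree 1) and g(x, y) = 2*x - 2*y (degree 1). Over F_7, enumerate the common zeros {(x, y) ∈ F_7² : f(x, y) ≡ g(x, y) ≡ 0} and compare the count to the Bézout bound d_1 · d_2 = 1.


Common zeros: {(4, 4)}; count = 1; Bézout bound = 1.

deg(f) = 1, deg(g) = 1, so Bézout bound = 1.
Scan x ∈ F_7. For each x, list the y ∈ F_7 with f(x, y) ≡ 0 and those with g(x, y) ≡ 0 (mod 7); the common zeros in that column are the intersection.
  x = 0: f ≡ 0 at y ∈ ∅; g ≡ 0 at y ∈ {0}; common: ∅.
  x = 1: f ≡ 0 at y ∈ ∅; g ≡ 0 at y ∈ {1}; common: ∅.
  x = 2: f ≡ 0 at y ∈ ∅; g ≡ 0 at y ∈ {2}; common: ∅.
  x = 3: f ≡ 0 at y ∈ ∅; g ≡ 0 at y ∈ {3}; common: ∅.
  x = 4: f ≡ 0 at y ∈ {0, 1, 2, 3, 4, 5, 6}; g ≡ 0 at y ∈ {4}; common: {4}.
  x = 5: f ≡ 0 at y ∈ ∅; g ≡ 0 at y ∈ {5}; common: ∅.
  x = 6: f ≡ 0 at y ∈ ∅; g ≡ 0 at y ∈ {6}; common: ∅.
Collecting: common zeros = {(4, 4)}, so the count is 1.
Comparison with the Bézout bound: 1 ≤ 1 = deg(f)·deg(g), as expected for curves with no common component (the bound is attained).


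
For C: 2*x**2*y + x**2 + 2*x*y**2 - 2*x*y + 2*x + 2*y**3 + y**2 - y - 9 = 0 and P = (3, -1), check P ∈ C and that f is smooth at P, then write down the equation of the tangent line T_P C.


Tangent line at P: 3*y + 3 = 0.

Step 1: f(3, -1) = 0, so P lies on C.
Step 2: partial derivatives
  f_x(x, y) = 4*x*y + 2*x + 2*y**2 - 2*y + 2, f_y(x, y) = 2*x**2 + 4*x*y - 2*x + 6*y**2 + 2*y - 1.
  f_x(P) = 0, f_y(P) = 3 (gradient nonzero, so P is smooth).
Step 3: tangent line at P: 0·(x − 3) + 3·(y − -1) = 0.
Expanding: 3*y + 3 = 0.


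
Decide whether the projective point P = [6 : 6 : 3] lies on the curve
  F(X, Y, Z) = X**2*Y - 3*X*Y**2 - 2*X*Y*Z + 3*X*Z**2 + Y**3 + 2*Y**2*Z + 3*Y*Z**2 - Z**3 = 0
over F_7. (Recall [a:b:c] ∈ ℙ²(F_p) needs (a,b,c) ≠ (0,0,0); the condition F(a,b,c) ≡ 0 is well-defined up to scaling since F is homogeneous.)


F(6,6,3) ≡ 4 (mod 7); P is NOT on the curve.

Evaluate F(6, 6, 3) term-by-term (mod 7).
  X**2*Y ↦ 1·36·6·1 = 216
  -3*X*Y**2 ↦ -3·6·36·1 = -648
  -2*X*Y*Z ↦ -2·6·6·3 = -216
  3*X*Z**2 ↦ 3·6·1·9 = 162
  Y**3 ↦ 1·1·216·1 = 216
  2*Y**2*Z ↦ 2·1·36·3 = 216
  3*Y*Z**2 ↦ 3·1·6·9 = 162
  -Z**3 ↦ -1·1·1·27 = -27
Sum: F(6, 6, 3) = (216) + (-648) + (-216) + (162) + (216) + (216) + (162) + (-27) = 81.
Reducing mod 7: 81 ≡ 4 (mod 7).
Since F(a, b, c) ≡ 4 ≠ 0 (mod 7), P does NOT lie on the curve.


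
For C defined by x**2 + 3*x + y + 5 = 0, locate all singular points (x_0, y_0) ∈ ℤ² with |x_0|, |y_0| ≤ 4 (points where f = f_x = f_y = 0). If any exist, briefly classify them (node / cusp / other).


No singular points in the scanned grid; C is smooth there.

Compute partial derivatives:
  f_x = 2*x + 3.
  f_y = 1.
f_y = 1 is a nonzero constant, so f_y never vanishes: no point (x, y) can satisfy f = f_x = f_y = 0. In particular no (x, y) ∈ {−4, ..., 4}² is singular; the curve is smooth.


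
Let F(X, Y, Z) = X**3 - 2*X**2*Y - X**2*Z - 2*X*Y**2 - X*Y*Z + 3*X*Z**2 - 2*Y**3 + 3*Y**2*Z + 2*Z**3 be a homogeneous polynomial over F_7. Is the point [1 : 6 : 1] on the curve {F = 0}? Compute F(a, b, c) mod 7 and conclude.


F(1,6,1) ≡ 4 (mod 7); P is NOT on the curve.

Evaluate F(1, 6, 1) term-by-term (mod 7).
  X**3 ↦ 1·1·1·1 = 1
  -2*X**2*Y ↦ -2·1·6·1 = -12
  -X**2*Z ↦ -1·1·1·1 = -1
  -2*X*Y**2 ↦ -2·1·36·1 = -72
  -X*Y*Z ↦ -1·1·6·1 = -6
  3*X*Z**2 ↦ 3·1·1·1 = 3
  -2*Y**3 ↦ -2·1·216·1 = -432
  3*Y**2*Z ↦ 3·1·36·1 = 108
  2*Z**3 ↦ 2·1·1·1 = 2
Sum: F(1, 6, 1) = (1) + (-12) + (-1) + (-72) + (-6) + (3) + (-432) + (108) + (2) = -409.
Reducing mod 7: -409 ≡ 4 (mod 7).
Since F(a, b, c) ≡ 4 ≠ 0 (mod 7), P does NOT lie on the curve.


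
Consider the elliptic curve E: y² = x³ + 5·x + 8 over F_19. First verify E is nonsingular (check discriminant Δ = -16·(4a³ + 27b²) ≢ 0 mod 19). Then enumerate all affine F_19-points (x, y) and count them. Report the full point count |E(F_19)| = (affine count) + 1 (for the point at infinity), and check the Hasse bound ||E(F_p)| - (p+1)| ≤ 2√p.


Affine points = {(2, 8), (2, 11), (4, 4), (4, 15), (5, 5), (5, 14), (6, 8), (6, 11), (7, 5), (7, 14), (8, 3), (8, 16), (11, 8), (11, 11), (13, 3), (13, 16), (15, 0), (16, 2), (16, 17), (17, 3), (17, 16)}; affine count = 21; |E(F_19)| = 22.

Discriminant check: Δ ∝ 4a³ + 27b² = 4·5³ + 27·8² = 4·125 + 27·64 ≡ 5 (mod 19). Nonzero ⇒ E is nonsingular.
For each x ∈ F_19, compute rhs = x³ + 5·x + 8 mod 19, then count y ∈ F_19 with y² ≡ rhs.
  x = 0: rhs = 8, matching y values: none (0 points).
  x = 1: rhs = 14, matching y values: none (0 points).
  x = 2: rhs = 7, matching y values: 8, 11 (2 points).
  x = 3: rhs = 12, matching y values: none (0 points).
  x = 4: rhs = 16, matching y values: 4, 15 (2 points).
  x = 5: rhs = 6, matching y values: 5, 14 (2 points).
  x = 6: rhs = 7, matching y values: 8, 11 (2 points).
  x = 7: rhs = 6, matching y values: 5, 14 (2 points).
  x = 8: rhs = 9, matching y values: 3, 16 (2 points).
  x = 9: rhs = 3, matching y values: none (0 points).
  x = 10: rhs = 13, matching y values: none (0 points).
  x = 11: rhs = 7, matching y values: 8, 11 (2 points).
  x = 12: rhs = 10, matching y values: none (0 points).
  x = 13: rhs = 9, matching y values: 3, 16 (2 points).
  x = 14: rhs = 10, matching y values: none (0 points).
  x = 15: rhs = 0, matching y values: 0 (1 points).
  x = 16: rhs = 4, matching y values: 2, 17 (2 points).
  x = 17: rhs = 9, matching y values: 3, 16 (2 points).
  x = 18: rhs = 2, matching y values: none (0 points).
Total affine count: 21.
Full point count |E(F_19)| = 21 + 1 = 22.
Hasse bound: |22 − (19+1)| = |2| = 2 ≤ 2√19 ≈ 8.7178 ✓.
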